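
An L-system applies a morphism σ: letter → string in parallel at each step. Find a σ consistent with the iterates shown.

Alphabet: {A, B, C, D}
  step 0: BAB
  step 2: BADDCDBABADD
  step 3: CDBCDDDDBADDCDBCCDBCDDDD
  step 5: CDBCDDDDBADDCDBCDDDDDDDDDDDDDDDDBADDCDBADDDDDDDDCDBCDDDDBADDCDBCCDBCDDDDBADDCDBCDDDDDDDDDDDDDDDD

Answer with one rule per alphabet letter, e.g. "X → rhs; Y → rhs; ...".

  step 2 ⇒ step 3: BADDCDBABADD ⇒ CD·BC·DD·DD·BA·DD·CD·BC·CD·BC·DD·DD
    A ↦ BC
    B ↦ CD
    C ↦ BA
    D ↦ DD

A->BC, B->CD, C->BA, D->DD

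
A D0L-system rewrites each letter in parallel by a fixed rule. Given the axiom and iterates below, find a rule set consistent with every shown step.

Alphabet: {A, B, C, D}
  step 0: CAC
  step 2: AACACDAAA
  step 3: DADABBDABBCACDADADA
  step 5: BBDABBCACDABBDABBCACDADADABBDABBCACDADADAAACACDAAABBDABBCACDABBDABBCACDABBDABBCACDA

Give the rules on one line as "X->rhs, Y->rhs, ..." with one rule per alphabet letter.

  step 2 ⇒ step 3: AACACDAAA ⇒ DA·DA·BB·DA·BB·CAC·DA·DA·DA
    A ↦ DA
    C ↦ BB
    D ↦ CAC
    B ↦ A  (constrained at step 3)

A->DA, B->A, C->BB, D->CAC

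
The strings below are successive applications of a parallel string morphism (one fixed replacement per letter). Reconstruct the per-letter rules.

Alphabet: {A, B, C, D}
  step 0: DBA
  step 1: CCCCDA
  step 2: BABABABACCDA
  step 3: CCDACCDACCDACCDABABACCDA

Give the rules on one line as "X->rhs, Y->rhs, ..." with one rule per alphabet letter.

  step 2 ⇒ step 3: BABABABACCDA ⇒ CC·DA·CC·DA·CC·DA·CC·DA·BA·BA·CC·DA
    A ↦ DA
    B ↦ CC
    C ↦ BA
    D ↦ CC

A->DA, B->CC, C->BA, D->CC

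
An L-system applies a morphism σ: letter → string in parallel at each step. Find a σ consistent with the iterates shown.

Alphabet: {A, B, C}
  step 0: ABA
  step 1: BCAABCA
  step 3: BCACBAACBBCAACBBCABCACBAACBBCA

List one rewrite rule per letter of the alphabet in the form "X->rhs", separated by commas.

  step 0 ⇒ step 1: ABA ⇒ BCA·A·BCA
    A ↦ BCA
    B ↦ A
    C ↦ CB  (constrained at step 1)

A->BCA, B->A, C->CB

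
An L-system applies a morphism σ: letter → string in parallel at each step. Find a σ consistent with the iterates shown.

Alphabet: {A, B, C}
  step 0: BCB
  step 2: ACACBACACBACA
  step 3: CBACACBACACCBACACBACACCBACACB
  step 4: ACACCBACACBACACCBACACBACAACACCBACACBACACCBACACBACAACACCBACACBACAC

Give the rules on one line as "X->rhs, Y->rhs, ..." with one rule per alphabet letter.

A->CB, B->C, C->ACA

  step 3 ⇒ step 4: CBACACBACACCBACACBACACCBACACB ⇒ ACA·C·CB·ACA·CB·ACA·C·CB·ACA·CB·ACA·ACA·C·CB·ACA·CB·ACA·C·CB·ACA·CB·ACA·ACA·C·CB·ACA·CB·ACA·C
    A ↦ CB
    B ↦ C
    C ↦ ACA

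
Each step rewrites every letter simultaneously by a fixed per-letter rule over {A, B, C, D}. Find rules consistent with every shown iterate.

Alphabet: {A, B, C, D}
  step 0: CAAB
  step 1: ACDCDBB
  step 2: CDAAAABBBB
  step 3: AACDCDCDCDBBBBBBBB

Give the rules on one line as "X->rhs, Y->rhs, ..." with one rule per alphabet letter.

  step 2 ⇒ step 3: CDAAAABBBB ⇒ A·A·CD·CD·CD·CD·BB·BB·BB·BB
    A ↦ CD
    B ↦ BB
    C ↦ A
    D ↦ A

A->CD, B->BB, C->A, D->A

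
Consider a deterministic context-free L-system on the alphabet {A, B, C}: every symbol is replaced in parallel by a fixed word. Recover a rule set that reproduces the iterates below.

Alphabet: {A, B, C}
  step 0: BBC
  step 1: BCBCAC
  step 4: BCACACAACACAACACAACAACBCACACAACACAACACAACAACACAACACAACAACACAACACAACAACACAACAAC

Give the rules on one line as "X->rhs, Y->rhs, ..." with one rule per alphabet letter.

A->ACA, B->BC, C->AC

  step 0 ⇒ step 1: BBC ⇒ BC·BC·AC
    B ↦ BC
    C ↦ AC
    A ↦ ACA  (constrained at step 1)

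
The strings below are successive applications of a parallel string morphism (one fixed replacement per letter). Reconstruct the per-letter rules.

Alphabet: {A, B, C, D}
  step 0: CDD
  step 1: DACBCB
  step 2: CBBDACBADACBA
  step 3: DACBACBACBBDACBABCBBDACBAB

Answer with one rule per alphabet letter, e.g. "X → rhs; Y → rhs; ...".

  step 2 ⇒ step 3: CBBDACBADACBA ⇒ DA·CBA·CBA·CB·B·DA·CBA·B·CB·B·DA·CBA·B
    A ↦ B
    B ↦ CBA
    C ↦ DA
    D ↦ CB

A->B, B->CBA, C->DA, D->CB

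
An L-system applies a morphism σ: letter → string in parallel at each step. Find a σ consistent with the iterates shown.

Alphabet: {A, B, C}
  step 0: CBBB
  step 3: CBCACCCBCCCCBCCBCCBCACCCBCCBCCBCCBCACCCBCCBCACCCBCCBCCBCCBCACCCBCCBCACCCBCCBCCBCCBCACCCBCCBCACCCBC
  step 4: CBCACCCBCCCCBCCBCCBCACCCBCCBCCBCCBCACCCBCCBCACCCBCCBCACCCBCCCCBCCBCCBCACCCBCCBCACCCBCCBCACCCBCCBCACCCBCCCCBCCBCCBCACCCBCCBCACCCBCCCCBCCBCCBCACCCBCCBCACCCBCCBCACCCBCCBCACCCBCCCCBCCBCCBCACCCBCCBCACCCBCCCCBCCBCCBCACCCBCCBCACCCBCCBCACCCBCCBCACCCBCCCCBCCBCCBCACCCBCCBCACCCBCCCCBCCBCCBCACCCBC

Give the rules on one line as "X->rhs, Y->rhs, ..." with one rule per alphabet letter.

  step 3 ⇒ step 4: CBCACCCBCCCCBCCBCCBCACCCBCCBCCBCCBCACCCBCCBCACCCBCCBCCBCCBCACCCBCCBCACCCBCCBCCBCCBCACCCBCCBCACCCBC ⇒ CBC·ACC·CBC·CC·CBC·CBC·CBC·ACC·CBC·CBC·CBC·CBC·ACC·CBC·CBC·ACC·CBC·CBC·ACC·CBC·CC·CBC·CBC·CBC·ACC·CBC·CBC·ACC·CBC·CBC·ACC·CBC·CBC·ACC·CBC·CC·CBC·CBC·CBC·ACC·CBC·CBC·ACC·CBC·CC·CBC·CBC·CBC·ACC·CBC·CBC·ACC·CBC·CBC·ACC·CBC·CBC·ACC·CBC·CC·CBC·CBC·CBC·ACC·CBC·CBC·ACC·CBC·CC·CBC·CBC·CBC·ACC·CBC·CBC·ACC·CBC·CBC·ACC·CBC·CBC·ACC·CBC·CC·CBC·CBC·CBC·ACC·CBC·CBC·ACC·CBC·CC·CBC·CBC·CBC·ACC·CBC
    A ↦ CC
    B ↦ ACC
    C ↦ CBC

A->CC, B->ACC, C->CBC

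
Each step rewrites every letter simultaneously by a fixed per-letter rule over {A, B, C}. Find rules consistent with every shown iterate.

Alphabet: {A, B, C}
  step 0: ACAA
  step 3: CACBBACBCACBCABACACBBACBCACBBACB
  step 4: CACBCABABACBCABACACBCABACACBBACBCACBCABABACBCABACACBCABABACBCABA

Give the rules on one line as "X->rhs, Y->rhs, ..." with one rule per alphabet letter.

  step 3 ⇒ step 4: CACBBACBCACBCABACACBBACBCACBBACB ⇒ CA·CB·CA·BA·BA·CB·CA·BA·CA·CB·CA·BA·CA·CB·BA·CB·CA·CB·CA·BA·BA·CB·CA·BA·CA·CB·CA·BA·BA·CB·CA·BA
    A ↦ CB
    B ↦ BA
    C ↦ CA

A->CB, B->BA, C->CA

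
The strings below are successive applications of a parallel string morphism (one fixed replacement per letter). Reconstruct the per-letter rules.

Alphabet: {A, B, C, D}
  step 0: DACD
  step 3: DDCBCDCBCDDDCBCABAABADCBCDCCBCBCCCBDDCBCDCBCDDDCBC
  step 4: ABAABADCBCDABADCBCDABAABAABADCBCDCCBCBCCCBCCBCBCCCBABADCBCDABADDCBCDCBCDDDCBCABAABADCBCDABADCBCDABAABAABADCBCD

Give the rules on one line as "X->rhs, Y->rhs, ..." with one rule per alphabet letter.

  step 3 ⇒ step 4: DDCBCDCBCDDDCBCABAABADCBCDCCBCBCCCBDDCBCDCBCDDDCBC ⇒ ABA·ABA·D·CBC·D·ABA·D·CBC·D·ABA·ABA·ABA·D·CBC·D·CCB·CBC·CCB·CCB·CBC·CCB·ABA·D·CBC·D·ABA·D·D·CBC·D·CBC·D·D·D·CBC·ABA·ABA·D·CBC·D·ABA·D·CBC·D·ABA·ABA·ABA·D·CBC·D
    A ↦ CCB
    B ↦ CBC
    C ↦ D
    D ↦ ABA

A->CCB, B->CBC, C->D, D->ABA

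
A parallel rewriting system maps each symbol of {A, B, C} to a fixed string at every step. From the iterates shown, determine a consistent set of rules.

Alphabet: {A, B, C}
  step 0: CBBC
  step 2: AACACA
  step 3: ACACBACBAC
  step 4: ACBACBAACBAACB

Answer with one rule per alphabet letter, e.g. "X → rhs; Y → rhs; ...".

  step 3 ⇒ step 4: ACACBACBAC ⇒ AC·B·AC·B·A·AC·B·A·AC·B
    A ↦ AC
    B ↦ A
    C ↦ B

A->AC, B->A, C->B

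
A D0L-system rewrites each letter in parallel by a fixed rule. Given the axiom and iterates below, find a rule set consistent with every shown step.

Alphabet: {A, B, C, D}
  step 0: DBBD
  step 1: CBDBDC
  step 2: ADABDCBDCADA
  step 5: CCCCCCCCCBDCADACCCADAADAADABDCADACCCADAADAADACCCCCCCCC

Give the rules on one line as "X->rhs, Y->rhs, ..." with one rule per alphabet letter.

  step 1 ⇒ step 2: CBDBDC ⇒ ADA·BD·C·BD·C·ADA
    B ↦ BD
    C ↦ ADA
    D ↦ C
    A ↦ C  (constrained at step 2)

A->C, B->BD, C->ADA, D->C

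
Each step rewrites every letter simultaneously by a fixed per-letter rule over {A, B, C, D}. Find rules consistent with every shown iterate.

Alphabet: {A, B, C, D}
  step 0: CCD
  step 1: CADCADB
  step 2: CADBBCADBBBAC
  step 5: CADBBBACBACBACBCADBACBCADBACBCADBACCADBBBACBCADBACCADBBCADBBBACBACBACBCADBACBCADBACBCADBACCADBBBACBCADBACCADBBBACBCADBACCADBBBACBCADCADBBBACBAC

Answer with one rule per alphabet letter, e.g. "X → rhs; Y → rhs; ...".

  step 1 ⇒ step 2: CADCADB ⇒ CAD·B·B·CAD·B·B·BAC
    A ↦ B
    B ↦ BAC
    C ↦ CAD
    D ↦ B

A->B, B->BAC, C->CAD, D->B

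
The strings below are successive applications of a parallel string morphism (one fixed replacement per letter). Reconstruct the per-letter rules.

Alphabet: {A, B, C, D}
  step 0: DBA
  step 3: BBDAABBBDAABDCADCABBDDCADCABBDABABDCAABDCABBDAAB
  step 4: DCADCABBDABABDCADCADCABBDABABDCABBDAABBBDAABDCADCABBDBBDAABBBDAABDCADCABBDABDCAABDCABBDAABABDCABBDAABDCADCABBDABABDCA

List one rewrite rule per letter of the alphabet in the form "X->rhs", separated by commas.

  step 3 ⇒ step 4: BBDAABBBDAABDCADCABBDDCADCABBDABABDCAABDCABBDAAB ⇒ DCA·DCA·BBD·AB·AB·DCA·DCA·DCA·BBD·AB·AB·DCA·BBD·A·AB·BBD·A·AB·DCA·DCA·BBD·BBD·A·AB·BBD·A·AB·DCA·DCA·BBD·AB·DCA·AB·DCA·BBD·A·AB·AB·DCA·BBD·A·AB·DCA·DCA·BBD·AB·AB·DCA
    A ↦ AB
    B ↦ DCA
    C ↦ A
    D ↦ BBD

A->AB, B->DCA, C->A, D->BBD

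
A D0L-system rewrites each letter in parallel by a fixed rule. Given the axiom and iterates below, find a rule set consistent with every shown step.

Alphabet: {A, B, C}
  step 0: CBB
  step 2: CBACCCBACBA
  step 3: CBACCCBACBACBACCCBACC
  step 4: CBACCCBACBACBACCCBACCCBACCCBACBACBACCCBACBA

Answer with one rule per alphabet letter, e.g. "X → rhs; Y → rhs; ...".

  step 3 ⇒ step 4: CBACCCBACBACBACCCBACC ⇒ CBA·C·C·CBA·CBA·CBA·C·C·CBA·C·C·CBA·C·C·CBA·CBA·CBA·C·C·CBA·CBA
    A ↦ C
    B ↦ C
    C ↦ CBA

A->C, B->C, C->CBA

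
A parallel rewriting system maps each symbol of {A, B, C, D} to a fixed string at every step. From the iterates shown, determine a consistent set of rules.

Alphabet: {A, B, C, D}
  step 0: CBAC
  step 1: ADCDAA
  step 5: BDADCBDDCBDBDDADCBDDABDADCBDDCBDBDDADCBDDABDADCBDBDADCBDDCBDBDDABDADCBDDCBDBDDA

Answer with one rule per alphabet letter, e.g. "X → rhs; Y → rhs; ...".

A->DA, B->DC, C->A, D->BD

  step 0 ⇒ step 1: CBAC ⇒ A·DC·DA·A
    A ↦ DA
    B ↦ DC
    C ↦ A
    D ↦ BD  (constrained at step 1)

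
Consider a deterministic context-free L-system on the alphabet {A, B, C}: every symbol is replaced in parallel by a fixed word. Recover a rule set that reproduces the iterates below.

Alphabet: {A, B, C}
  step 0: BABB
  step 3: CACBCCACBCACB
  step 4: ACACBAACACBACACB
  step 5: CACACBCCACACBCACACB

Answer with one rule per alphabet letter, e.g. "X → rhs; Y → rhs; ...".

  step 4 ⇒ step 5: ACACBAACACBACACB ⇒ C·A·C·A·CB·C·C·A·C·A·CB·C·A·C·A·CB
    A ↦ C
    B ↦ CB
    C ↦ A

A->C, B->CB, C->A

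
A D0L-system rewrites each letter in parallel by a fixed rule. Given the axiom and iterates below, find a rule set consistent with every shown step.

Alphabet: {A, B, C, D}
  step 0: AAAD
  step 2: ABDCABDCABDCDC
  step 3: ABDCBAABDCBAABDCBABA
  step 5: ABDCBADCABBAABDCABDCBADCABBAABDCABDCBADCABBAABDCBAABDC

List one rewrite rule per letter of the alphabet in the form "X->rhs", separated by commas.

  step 2 ⇒ step 3: ABDCABDCABDCDC ⇒ AB·DC·B·A·AB·DC·B·A·AB·DC·B·A·B·A
    A ↦ AB
    B ↦ DC
    C ↦ A
    D ↦ B

A->AB, B->DC, C->A, D->B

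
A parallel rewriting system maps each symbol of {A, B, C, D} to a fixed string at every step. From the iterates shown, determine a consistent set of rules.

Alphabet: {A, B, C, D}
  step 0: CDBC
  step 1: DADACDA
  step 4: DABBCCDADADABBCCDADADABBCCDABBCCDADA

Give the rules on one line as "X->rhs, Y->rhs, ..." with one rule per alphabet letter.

A->BB, B->C, C->DA, D->DA

  step 0 ⇒ step 1: CDBC ⇒ DA·DA·C·DA
    B ↦ C
    C ↦ DA
    D ↦ DA
    A ↦ BB  (constrained at step 1)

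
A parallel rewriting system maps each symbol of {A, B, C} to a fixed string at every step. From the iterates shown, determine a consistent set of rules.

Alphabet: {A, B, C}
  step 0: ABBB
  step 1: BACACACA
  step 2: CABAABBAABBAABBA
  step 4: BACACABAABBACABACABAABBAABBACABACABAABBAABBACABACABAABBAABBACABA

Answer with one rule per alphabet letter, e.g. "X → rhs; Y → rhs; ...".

  step 1 ⇒ step 2: BACACACA ⇒ CA·BA·AB·BA·AB·BA·AB·BA
    A ↦ BA
    B ↦ CA
    C ↦ AB

A->BA, B->CA, C->AB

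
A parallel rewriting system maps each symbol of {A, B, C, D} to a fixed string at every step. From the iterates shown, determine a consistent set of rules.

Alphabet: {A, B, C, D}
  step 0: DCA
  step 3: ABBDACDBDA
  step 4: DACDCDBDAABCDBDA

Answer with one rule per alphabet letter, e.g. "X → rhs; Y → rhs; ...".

A->DA, B->CD, C->A, D->B

  step 3 ⇒ step 4: ABBDACDBDA ⇒ DA·CD·CD·B·DA·A·B·CD·B·DA
    A ↦ DA
    B ↦ CD
    C ↦ A
    D ↦ B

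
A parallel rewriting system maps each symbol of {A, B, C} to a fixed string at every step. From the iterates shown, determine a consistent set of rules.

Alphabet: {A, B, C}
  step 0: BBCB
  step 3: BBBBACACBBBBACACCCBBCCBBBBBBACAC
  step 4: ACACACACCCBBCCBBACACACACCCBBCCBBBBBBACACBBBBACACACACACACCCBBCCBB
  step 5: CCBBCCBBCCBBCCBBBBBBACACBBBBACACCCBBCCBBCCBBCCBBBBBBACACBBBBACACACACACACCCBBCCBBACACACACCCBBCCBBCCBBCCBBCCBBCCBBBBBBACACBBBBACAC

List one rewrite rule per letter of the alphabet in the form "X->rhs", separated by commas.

  step 4 ⇒ step 5: ACACACACCCBBCCBBACACACACCCBBCCBBBBBBACACBBBBACACACACACACCCBBCCBB ⇒ CC·BB·CC·BB·CC·BB·CC·BB·BB·BB·AC·AC·BB·BB·AC·AC·CC·BB·CC·BB·CC·BB·CC·BB·BB·BB·AC·AC·BB·BB·AC·AC·AC·AC·AC·AC·CC·BB·CC·BB·AC·AC·AC·AC·CC·BB·CC·BB·CC·BB·CC·BB·CC·BB·CC·BB·BB·BB·AC·AC·BB·BB·AC·AC
    A ↦ CC
    B ↦ AC
    C ↦ BB

A->CC, B->AC, C->BB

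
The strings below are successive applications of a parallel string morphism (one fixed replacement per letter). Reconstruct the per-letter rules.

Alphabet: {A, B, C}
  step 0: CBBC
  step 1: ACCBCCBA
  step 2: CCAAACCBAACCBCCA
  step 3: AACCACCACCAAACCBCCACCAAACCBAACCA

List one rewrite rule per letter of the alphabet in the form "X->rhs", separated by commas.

  step 2 ⇒ step 3: CCAAACCBAACCBCCA ⇒ A·A·CCA·CCA·CCA·A·A·CCB·CCA·CCA·A·A·CCB·A·A·CCA
    A ↦ CCA
    B ↦ CCB
    C ↦ A

A->CCA, B->CCB, C->A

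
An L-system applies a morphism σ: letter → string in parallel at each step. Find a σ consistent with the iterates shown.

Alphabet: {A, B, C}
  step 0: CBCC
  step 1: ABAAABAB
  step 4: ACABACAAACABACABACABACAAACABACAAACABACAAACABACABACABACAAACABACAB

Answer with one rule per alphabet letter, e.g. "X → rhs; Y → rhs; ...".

A->AC, B->AA, C->AB

  step 0 ⇒ step 1: CBCC ⇒ AB·AA·AB·AB
    B ↦ AA
    C ↦ AB
    A ↦ AC  (constrained at step 1)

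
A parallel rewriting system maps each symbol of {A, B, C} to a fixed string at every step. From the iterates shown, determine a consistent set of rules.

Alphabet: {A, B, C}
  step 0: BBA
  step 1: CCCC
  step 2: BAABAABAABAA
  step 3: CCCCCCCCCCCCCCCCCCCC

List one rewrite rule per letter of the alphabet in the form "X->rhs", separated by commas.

  step 2 ⇒ step 3: BAABAABAABAA ⇒ C·CC·CC·C·CC·CC·C·CC·CC·C·CC·CC
    A ↦ CC
    B ↦ C
  step 1 ⇒ step 2: CCCC ⇒ BAA·BAA·BAA·BAA
    C ↦ BAA

A->CC, B->C, C->BAA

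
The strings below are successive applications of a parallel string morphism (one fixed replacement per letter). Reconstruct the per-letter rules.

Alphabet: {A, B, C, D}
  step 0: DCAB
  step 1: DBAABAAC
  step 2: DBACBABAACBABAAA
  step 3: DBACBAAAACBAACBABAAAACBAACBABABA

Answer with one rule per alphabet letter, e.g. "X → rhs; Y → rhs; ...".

  step 2 ⇒ step 3: DBACBABAACBABAAA ⇒ DB·AC·BA·AA·AC·BA·AC·BA·BA·AA·AC·BA·AC·BA·BA·BA
    A ↦ BA
    B ↦ AC
    C ↦ AA
    D ↦ DB

A->BA, B->AC, C->AA, D->DB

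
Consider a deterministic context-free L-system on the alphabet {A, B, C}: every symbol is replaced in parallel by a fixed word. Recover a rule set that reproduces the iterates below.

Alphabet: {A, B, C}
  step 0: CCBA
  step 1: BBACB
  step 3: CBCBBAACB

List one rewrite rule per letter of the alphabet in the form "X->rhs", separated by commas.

  step 0 ⇒ step 1: CCBA ⇒ B·B·A·CB
    A ↦ CB
    B ↦ A
    C ↦ B

A->CB, B->A, C->B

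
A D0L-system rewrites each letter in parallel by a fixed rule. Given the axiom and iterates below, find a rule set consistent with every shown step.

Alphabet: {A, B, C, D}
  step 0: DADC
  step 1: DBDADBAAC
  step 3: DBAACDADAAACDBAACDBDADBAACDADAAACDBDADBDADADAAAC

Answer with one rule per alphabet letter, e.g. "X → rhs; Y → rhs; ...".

  step 0 ⇒ step 1: DADC ⇒ DB·DA·DB·AAC
    A ↦ DA
    C ↦ AAC
    D ↦ DB
    B ↦ AAC  (constrained at step 1)

A->DA, B->AAC, C->AAC, D->DB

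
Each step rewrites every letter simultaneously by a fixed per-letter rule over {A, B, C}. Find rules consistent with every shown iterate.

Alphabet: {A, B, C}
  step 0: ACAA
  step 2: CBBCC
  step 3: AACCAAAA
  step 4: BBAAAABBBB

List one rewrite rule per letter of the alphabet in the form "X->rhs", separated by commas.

A->B, B->C, C->AA

  step 3 ⇒ step 4: AACCAAAA ⇒ B·B·AA·AA·B·B·B·B
    A ↦ B
    C ↦ AA
  step 2 ⇒ step 3: CBBCC ⇒ AA·C·C·AA·AA
    B ↦ C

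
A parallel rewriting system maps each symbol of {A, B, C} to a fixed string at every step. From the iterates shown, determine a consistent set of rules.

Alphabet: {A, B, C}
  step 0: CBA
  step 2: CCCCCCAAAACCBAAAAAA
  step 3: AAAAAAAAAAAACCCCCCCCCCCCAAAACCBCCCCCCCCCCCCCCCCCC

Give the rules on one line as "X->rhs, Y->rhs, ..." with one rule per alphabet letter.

  step 2 ⇒ step 3: CCCCCCAAAACCBAAAAAA ⇒ AA·AA·AA·AA·AA·AA·CCC·CCC·CCC·CCC·AA·AA·CCB·CCC·CCC·CCC·CCC·CCC·CCC
    A ↦ CCC
    B ↦ CCB
    C ↦ AA

A->CCC, B->CCB, C->AA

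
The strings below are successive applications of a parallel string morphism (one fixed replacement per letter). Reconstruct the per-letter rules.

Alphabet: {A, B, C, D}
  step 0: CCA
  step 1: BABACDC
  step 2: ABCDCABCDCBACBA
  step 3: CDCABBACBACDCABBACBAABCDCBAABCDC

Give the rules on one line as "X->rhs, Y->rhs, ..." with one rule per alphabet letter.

  step 2 ⇒ step 3: ABCDCABCDCBACBA ⇒ CDC·AB·BA·C·BA·CDC·AB·BA·C·BA·AB·CDC·BA·AB·CDC
    A ↦ CDC
    B ↦ AB
    C ↦ BA
    D ↦ C

A->CDC, B->AB, C->BA, D->C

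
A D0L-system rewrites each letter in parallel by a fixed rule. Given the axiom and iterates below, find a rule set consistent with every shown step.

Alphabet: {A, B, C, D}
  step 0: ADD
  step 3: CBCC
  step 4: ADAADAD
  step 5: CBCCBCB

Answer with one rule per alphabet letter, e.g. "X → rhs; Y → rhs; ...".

A->C, B->A, C->AD, D->B

  step 4 ⇒ step 5: ADAADAD ⇒ C·B·C·C·B·C·B
    A ↦ C
    D ↦ B
  step 3 ⇒ step 4: CBCC ⇒ AD·A·AD·AD
    B ↦ A
  step 3 ⇒ step 4: CBCC ⇒ AD·A·AD·AD
    C ↦ AD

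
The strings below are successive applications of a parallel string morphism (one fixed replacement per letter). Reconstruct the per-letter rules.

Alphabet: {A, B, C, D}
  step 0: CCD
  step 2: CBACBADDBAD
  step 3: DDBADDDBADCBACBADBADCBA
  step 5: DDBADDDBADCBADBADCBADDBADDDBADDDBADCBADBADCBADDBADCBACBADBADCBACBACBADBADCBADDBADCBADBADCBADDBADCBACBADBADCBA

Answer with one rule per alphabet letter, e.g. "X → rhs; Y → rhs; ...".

A->AD, B->DB, C->D, D->CBA

  step 2 ⇒ step 3: CBACBADDBAD ⇒ D·DB·AD·D·DB·AD·CBA·CBA·DB·AD·CBA
    A ↦ AD
    B ↦ DB
    C ↦ D
    D ↦ CBA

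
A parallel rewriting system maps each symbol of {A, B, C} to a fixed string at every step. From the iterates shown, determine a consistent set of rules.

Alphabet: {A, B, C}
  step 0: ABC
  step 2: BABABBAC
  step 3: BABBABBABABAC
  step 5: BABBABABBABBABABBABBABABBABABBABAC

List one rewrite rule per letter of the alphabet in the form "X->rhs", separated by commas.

  step 2 ⇒ step 3: BABABBAC ⇒ BA·B·BA·B·BA·BA·B·AC
    A ↦ B
    B ↦ BA
    C ↦ AC

A->B, B->BA, C->AC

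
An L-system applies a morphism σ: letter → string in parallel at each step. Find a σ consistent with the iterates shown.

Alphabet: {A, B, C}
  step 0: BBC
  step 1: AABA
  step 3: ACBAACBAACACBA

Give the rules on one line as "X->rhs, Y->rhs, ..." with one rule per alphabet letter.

A->AC, B->A, C->BA

  step 0 ⇒ step 1: BBC ⇒ A·A·BA
    B ↦ A
    C ↦ BA
    A ↦ AC  (constrained at step 1)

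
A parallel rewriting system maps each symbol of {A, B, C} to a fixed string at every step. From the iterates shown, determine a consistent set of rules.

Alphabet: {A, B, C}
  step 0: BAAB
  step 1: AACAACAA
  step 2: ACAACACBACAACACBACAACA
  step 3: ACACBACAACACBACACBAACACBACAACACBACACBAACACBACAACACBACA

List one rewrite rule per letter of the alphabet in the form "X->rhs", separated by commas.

  step 2 ⇒ step 3: ACAACACBACAACACBACAACA ⇒ ACA·CB·ACA·ACA·CB·ACA·CB·A·ACA·CB·ACA·ACA·CB·ACA·CB·A·ACA·CB·ACA·ACA·CB·ACA
    A ↦ ACA
    B ↦ A
    C ↦ CB

A->ACA, B->A, C->CB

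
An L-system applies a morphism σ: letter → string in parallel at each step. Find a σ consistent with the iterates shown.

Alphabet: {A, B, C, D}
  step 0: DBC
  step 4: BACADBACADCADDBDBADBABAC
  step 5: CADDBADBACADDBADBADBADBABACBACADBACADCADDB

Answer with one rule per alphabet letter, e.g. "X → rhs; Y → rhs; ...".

A->AD, B->C, C->DB, D->BA

  step 4 ⇒ step 5: BACADBACADCADDBDBADBABAC ⇒ C·AD·DB·AD·BA·C·AD·DB·AD·BA·DB·AD·BA·BA·C·BA·C·AD·BA·C·AD·C·AD·DB
    A ↦ AD
    B ↦ C
    C ↦ DB
    D ↦ BA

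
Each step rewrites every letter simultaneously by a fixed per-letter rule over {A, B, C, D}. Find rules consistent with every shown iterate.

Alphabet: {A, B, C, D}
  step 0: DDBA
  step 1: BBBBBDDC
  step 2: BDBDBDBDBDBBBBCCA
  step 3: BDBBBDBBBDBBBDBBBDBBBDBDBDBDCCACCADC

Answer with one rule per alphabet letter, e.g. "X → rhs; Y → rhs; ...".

A->DC, B->BD, C->CCA, D->BB

  step 2 ⇒ step 3: BDBDBDBDBDBBBBCCA ⇒ BD·BB·BD·BB·BD·BB·BD·BB·BD·BB·BD·BD·BD·BD·CCA·CCA·DC
    A ↦ DC
    B ↦ BD
    C ↦ CCA
    D ↦ BB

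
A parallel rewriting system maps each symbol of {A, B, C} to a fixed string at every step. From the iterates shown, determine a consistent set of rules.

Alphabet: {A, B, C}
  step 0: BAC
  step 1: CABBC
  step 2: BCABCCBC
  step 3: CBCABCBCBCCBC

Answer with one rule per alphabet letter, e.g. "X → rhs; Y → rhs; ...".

A->AB, B->C, C->BC

  step 2 ⇒ step 3: BCABCCBC ⇒ C·BC·AB·C·BC·BC·C·BC
    A ↦ AB
    B ↦ C
    C ↦ BC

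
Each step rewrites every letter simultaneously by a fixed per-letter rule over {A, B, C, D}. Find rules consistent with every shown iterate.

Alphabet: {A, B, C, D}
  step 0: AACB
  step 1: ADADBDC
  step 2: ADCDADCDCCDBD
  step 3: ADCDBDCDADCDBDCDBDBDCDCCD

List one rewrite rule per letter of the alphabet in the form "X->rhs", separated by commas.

A->AD, B->C, C->BD, D->CD

  step 2 ⇒ step 3: ADCDADCDCCDBD ⇒ AD·CD·BD·CD·AD·CD·BD·CD·BD·BD·CD·C·CD
    A ↦ AD
    B ↦ C
    C ↦ BD
    D ↦ CD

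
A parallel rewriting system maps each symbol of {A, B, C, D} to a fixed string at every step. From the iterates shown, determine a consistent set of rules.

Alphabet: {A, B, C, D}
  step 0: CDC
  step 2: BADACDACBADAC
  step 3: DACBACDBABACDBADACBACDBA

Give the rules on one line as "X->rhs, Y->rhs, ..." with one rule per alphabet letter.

A->C, B->DA, C->DBA, D->BA

  step 2 ⇒ step 3: BADACDACBADAC ⇒ DA·C·BA·C·DBA·BA·C·DBA·DA·C·BA·C·DBA
    A ↦ C
    B ↦ DA
    C ↦ DBA
    D ↦ BA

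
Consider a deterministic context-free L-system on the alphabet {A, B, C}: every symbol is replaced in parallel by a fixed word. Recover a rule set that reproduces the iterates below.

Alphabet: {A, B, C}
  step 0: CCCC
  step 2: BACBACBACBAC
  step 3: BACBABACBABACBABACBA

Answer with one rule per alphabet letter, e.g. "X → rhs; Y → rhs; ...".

  step 2 ⇒ step 3: BACBACBACBAC ⇒ BA·C·BA·BA·C·BA·BA·C·BA·BA·C·BA
    A ↦ C
    B ↦ BA
    C ↦ BA

A->C, B->BA, C->BA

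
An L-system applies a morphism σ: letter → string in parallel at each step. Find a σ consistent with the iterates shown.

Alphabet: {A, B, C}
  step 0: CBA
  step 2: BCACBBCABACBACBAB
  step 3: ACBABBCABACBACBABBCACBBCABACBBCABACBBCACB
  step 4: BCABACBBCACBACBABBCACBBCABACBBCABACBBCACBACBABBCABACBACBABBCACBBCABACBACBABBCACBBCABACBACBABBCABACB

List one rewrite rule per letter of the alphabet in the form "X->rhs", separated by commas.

  step 3 ⇒ step 4: ACBABBCABACBACBABBCACBBCABACBBCABACBBCACB ⇒ BC·AB·ACB·BC·ACB·ACB·AB·BC·ACB·BC·AB·ACB·BC·AB·ACB·BC·ACB·ACB·AB·BC·AB·ACB·ACB·AB·BC·ACB·BC·AB·ACB·ACB·AB·BC·ACB·BC·AB·ACB·ACB·AB·BC·AB·ACB
    A ↦ BC
    B ↦ ACB
    C ↦ AB

A->BC, B->ACB, C->AB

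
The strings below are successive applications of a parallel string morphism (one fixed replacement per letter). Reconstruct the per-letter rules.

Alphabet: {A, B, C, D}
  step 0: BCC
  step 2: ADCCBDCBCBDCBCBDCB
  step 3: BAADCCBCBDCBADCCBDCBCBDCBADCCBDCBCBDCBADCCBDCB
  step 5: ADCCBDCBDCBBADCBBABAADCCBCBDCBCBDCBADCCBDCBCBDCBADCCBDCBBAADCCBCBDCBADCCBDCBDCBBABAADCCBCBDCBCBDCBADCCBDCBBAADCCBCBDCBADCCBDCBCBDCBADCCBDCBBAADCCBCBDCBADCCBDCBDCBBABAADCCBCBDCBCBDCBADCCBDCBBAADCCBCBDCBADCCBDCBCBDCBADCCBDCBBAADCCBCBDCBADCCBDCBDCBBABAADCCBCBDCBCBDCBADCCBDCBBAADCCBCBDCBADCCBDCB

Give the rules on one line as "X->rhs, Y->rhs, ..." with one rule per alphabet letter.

  step 2 ⇒ step 3: ADCCBDCBCBDCBCBDCB ⇒ BA·ADC·CB·CB·DCB·ADC·CB·DCB·CB·DCB·ADC·CB·DCB·CB·DCB·ADC·CB·DCB
    A ↦ BA
    B ↦ DCB
    C ↦ CB
    D ↦ ADC

A->BA, B->DCB, C->CB, D->ADC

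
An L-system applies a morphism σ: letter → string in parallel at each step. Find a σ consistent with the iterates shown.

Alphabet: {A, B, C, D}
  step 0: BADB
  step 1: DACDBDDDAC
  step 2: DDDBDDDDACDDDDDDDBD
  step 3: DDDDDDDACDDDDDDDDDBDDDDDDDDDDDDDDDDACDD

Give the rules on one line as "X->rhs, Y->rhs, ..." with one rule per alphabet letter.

  step 2 ⇒ step 3: DDDBDDDDACDDDDDDDBD ⇒ DD·DD·DD·DAC·DD·DD·DD·DD·DB·D·DD·DD·DD·DD·DD·DD·DD·DAC·DD
    A ↦ DB
    B ↦ DAC
    C ↦ D
    D ↦ DD

A->DB, B->DAC, C->D, D->DD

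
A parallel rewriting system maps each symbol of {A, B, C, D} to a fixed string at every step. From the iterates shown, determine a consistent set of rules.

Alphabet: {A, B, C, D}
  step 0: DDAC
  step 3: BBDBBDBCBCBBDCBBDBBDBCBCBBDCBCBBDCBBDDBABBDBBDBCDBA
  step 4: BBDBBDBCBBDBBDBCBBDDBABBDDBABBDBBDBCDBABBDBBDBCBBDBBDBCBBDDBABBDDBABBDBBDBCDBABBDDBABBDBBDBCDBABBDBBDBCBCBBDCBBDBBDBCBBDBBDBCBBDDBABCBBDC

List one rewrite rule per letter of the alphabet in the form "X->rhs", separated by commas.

  step 3 ⇒ step 4: BBDBBDBCBCBBDCBBDBBDBCBCBBDCBCBBDCBBDDBABBDBBDBCDBA ⇒ BBD·BBD·BC·BBD·BBD·BC·BBD·DBA·BBD·DBA·BBD·BBD·BC·DBA·BBD·BBD·BC·BBD·BBD·BC·BBD·DBA·BBD·DBA·BBD·BBD·BC·DBA·BBD·DBA·BBD·BBD·BC·DBA·BBD·BBD·BC·BC·BBD·C·BBD·BBD·BC·BBD·BBD·BC·BBD·DBA·BC·BBD·C
    A ↦ C
    B ↦ BBD
    C ↦ DBA
    D ↦ BC

A->C, B->BBD, C->DBA, D->BC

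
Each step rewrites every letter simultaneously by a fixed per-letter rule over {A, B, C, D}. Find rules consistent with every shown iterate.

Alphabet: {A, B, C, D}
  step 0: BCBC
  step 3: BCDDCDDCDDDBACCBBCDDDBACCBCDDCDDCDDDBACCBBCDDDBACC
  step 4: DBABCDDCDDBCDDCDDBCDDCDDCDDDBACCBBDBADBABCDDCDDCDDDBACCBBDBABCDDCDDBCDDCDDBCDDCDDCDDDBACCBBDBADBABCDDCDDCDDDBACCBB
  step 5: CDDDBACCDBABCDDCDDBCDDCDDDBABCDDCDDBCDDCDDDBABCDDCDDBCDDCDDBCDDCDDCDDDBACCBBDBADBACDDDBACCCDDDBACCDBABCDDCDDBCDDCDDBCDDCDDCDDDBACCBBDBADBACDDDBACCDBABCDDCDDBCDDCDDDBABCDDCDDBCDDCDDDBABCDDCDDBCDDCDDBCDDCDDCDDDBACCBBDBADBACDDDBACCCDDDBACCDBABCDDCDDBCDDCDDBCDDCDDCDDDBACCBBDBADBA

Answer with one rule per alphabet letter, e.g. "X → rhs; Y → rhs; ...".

  step 4 ⇒ step 5: DBABCDDCDDBCDDCDDBCDDCDDCDDDBACCBBDBADBABCDDCDDCDDDBACCBBDBABCDDCDDBCDDCDDBCDDCDDCDDDBACCBBDBADBABCDDCDDCDDDBACCBB ⇒ CDD·DBA·CC·DBA·B·CDD·CDD·B·CDD·CDD·DBA·B·CDD·CDD·B·CDD·CDD·DBA·B·CDD·CDD·B·CDD·CDD·B·CDD·CDD·CDD·DBA·CC·B·B·DBA·DBA·CDD·DBA·CC·CDD·DBA·CC·DBA·B·CDD·CDD·B·CDD·CDD·B·CDD·CDD·CDD·DBA·CC·B·B·DBA·DBA·CDD·DBA·CC·DBA·B·CDD·CDD·B·CDD·CDD·DBA·B·CDD·CDD·B·CDD·CDD·DBA·B·CDD·CDD·B·CDD·CDD·B·CDD·CDD·CDD·DBA·CC·B·B·DBA·DBA·CDD·DBA·CC·CDD·DBA·CC·DBA·B·CDD·CDD·B·CDD·CDD·B·CDD·CDD·CDD·DBA·CC·B·B·DBA·DBA
    A ↦ CC
    B ↦ DBA
    C ↦ B
    D ↦ CDD

A->CC, B->DBA, C->B, D->CDD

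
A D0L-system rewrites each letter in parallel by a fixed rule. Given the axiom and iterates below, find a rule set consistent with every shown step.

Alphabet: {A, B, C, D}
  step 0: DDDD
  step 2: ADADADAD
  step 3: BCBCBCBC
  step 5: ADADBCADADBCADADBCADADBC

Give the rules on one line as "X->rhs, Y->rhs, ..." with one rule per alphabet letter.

  step 2 ⇒ step 3: ADADADAD ⇒ B·C·B·C·B·C·B·C
    A ↦ B
    D ↦ C
    B ↦ CC  (constrained at step 3)
    C ↦ AD  (constrained at step 3)

A->B, B->CC, C->AD, D->C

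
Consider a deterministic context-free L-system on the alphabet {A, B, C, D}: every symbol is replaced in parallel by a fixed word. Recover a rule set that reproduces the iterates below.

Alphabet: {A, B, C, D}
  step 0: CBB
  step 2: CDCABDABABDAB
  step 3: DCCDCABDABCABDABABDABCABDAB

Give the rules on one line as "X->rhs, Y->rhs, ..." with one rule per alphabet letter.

A->ABD, B->AB, C->DC, D->C

  step 2 ⇒ step 3: CDCABDABABDAB ⇒ DC·C·DC·ABD·AB·C·ABD·AB·ABD·AB·C·ABD·AB
    A ↦ ABD
    B ↦ AB
    C ↦ DC
    D ↦ C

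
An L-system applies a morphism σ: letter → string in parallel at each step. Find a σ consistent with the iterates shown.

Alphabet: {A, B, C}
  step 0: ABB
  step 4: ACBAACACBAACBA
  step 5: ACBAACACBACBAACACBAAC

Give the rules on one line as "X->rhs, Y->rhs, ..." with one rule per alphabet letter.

  step 4 ⇒ step 5: ACBAACACBAACBA ⇒ AC·B·A·AC·AC·B·AC·B·A·AC·AC·B·A·AC
    A ↦ AC
    B ↦ A
    C ↦ B

A->AC, B->A, C->B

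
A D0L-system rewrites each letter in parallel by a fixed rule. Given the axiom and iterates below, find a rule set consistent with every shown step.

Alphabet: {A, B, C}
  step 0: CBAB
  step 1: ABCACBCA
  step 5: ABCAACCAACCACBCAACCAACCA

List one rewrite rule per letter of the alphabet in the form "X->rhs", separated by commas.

A->C, B->BCA, C->A

  step 0 ⇒ step 1: CBAB ⇒ A·BCA·C·BCA
    A ↦ C
    B ↦ BCA
    C ↦ A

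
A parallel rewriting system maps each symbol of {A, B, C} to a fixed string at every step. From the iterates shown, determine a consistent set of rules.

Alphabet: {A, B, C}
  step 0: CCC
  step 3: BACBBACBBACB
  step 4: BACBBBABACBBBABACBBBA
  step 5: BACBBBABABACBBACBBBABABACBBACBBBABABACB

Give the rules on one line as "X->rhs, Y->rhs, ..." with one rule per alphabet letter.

  step 4 ⇒ step 5: BACBBBABACBBBABACBBBA ⇒ BA·CB·B·BA·BA·BA·CB·BA·CB·B·BA·BA·BA·CB·BA·CB·B·BA·BA·BA·CB
    A ↦ CB
    B ↦ BA
    C ↦ B

A->CB, B->BA, C->B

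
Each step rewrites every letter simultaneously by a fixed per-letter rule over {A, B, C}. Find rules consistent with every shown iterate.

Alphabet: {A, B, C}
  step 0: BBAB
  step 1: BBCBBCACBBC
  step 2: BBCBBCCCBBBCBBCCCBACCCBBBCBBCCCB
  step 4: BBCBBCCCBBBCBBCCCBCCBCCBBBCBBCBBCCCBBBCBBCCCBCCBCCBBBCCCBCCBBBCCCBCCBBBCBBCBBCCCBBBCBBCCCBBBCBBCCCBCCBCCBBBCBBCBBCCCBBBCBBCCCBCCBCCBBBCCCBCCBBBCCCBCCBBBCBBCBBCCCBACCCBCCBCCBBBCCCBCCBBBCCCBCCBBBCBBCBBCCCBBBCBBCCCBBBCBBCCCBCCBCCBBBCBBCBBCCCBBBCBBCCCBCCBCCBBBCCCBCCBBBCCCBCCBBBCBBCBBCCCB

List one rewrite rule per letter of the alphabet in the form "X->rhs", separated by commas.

A->AC, B->BBC, C->CCB

  step 1 ⇒ step 2: BBCBBCACBBC ⇒ BBC·BBC·CCB·BBC·BBC·CCB·AC·CCB·BBC·BBC·CCB
    A ↦ AC
    B ↦ BBC
    C ↦ CCB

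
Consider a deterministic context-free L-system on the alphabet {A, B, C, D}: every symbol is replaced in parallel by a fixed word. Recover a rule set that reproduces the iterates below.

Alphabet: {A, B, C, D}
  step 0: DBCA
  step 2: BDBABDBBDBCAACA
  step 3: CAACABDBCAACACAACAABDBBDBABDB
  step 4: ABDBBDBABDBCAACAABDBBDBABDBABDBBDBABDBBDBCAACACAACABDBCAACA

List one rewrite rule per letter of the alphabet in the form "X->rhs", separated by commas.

  step 3 ⇒ step 4: CAACABDBCAACACAACAABDBBDBABDB ⇒ A·BDB·BDB·A·BDB·CA·A·CA·A·BDB·BDB·A·BDB·A·BDB·BDB·A·BDB·BDB·CA·A·CA·CA·A·CA·BDB·CA·A·CA
    A ↦ BDB
    B ↦ CA
    C ↦ A
    D ↦ A

A->BDB, B->CA, C->A, D->A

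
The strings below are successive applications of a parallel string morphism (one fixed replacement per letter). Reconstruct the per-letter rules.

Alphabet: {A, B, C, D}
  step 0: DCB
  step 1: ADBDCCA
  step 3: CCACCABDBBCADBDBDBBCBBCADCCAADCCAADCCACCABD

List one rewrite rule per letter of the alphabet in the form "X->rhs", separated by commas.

  step 0 ⇒ step 1: DCB ⇒ AD·BD·CCA
    B ↦ CCA
    C ↦ BD
    D ↦ AD
    A ↦ BBC  (constrained at step 1)

A->BBC, B->CCA, C->BD, D->AD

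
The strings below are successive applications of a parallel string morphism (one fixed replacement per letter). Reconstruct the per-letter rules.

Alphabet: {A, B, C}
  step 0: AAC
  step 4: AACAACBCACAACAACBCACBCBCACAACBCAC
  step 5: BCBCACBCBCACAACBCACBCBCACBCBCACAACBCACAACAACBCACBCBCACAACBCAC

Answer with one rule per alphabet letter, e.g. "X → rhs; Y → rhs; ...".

A->BC, B->A, C->AC

  step 4 ⇒ step 5: AACAACBCACAACAACBCACBCBCACAACBCAC ⇒ BC·BC·AC·BC·BC·AC·A·AC·BC·AC·BC·BC·AC·BC·BC·AC·A·AC·BC·AC·A·AC·A·AC·BC·AC·BC·BC·AC·A·AC·BC·AC
    A ↦ BC
    B ↦ A
    C ↦ AC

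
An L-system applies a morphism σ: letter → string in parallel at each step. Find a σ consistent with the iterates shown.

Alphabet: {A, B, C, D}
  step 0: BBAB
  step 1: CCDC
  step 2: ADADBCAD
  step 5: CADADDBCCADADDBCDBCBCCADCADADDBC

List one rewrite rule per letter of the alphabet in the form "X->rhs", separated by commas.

A->D, B->C, C->AD, D->BC

  step 1 ⇒ step 2: CCDC ⇒ AD·AD·BC·AD
    C ↦ AD
    D ↦ BC
  step 0 ⇒ step 1: BBAB ⇒ C·C·D·C
    A ↦ D
  step 0 ⇒ step 1: BBAB ⇒ C·C·D·C
    B ↦ C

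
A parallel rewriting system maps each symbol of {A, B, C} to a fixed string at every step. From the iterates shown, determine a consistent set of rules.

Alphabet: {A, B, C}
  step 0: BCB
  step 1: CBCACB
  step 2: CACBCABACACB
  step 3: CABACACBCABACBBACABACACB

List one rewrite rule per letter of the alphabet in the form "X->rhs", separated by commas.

A->BA, B->CB, C->CA

  step 2 ⇒ step 3: CACBCABACACB ⇒ CA·BA·CA·CB·CA·BA·CB·BA·CA·BA·CA·CB
    A ↦ BA
    B ↦ CB
    C ↦ CA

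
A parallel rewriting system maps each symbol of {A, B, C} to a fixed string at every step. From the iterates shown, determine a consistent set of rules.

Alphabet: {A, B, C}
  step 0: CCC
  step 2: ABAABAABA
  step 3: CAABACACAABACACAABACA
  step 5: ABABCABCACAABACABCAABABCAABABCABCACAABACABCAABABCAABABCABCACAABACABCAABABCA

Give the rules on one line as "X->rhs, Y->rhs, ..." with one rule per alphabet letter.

  step 2 ⇒ step 3: ABAABAABA ⇒ CA·ABA·CA·CA·ABA·CA·CA·ABA·CA
    A ↦ CA
    B ↦ ABA
    C ↦ B  (constrained at step 0)

A->CA, B->ABA, C->B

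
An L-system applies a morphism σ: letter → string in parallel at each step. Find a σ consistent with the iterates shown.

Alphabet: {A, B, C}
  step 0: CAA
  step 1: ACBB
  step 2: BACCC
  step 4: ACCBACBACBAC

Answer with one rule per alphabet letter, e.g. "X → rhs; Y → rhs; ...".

A->B, B->C, C->AC

  step 1 ⇒ step 2: ACBB ⇒ B·AC·C·C
    A ↦ B
    B ↦ C
    C ↦ AC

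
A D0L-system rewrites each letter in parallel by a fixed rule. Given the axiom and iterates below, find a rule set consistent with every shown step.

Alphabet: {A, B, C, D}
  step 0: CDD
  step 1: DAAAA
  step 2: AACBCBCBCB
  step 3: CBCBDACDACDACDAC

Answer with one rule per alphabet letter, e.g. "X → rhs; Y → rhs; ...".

  step 2 ⇒ step 3: AACBCBCBCB ⇒ CB·CB·D·AC·D·AC·D·AC·D·AC
    A ↦ CB
    B ↦ AC
    C ↦ D
  step 0 ⇒ step 1: CDD ⇒ D·AA·AA
    D ↦ AA

A->CB, B->AC, C->D, D->AA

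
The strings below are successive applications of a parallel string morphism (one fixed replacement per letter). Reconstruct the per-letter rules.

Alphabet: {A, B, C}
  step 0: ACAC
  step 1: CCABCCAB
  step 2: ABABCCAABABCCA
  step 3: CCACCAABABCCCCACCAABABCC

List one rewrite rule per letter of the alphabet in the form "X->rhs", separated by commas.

A->CC, B->A, C->AB

  step 2 ⇒ step 3: ABABCCAABABCCA ⇒ CC·A·CC·A·AB·AB·CC·CC·A·CC·A·AB·AB·CC
    A ↦ CC
    B ↦ A
    C ↦ AB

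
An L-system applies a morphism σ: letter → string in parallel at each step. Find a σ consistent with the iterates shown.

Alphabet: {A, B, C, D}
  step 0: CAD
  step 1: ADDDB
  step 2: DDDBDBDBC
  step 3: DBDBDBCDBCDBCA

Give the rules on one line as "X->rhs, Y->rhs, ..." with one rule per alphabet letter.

  step 2 ⇒ step 3: DDDBDBDBC ⇒ DB·DB·DB·C·DB·C·DB·C·A
    B ↦ C
    C ↦ A
    D ↦ DB
  step 0 ⇒ step 1: CAD ⇒ A·DD·DB
    A ↦ DD

A->DD, B->C, C->A, D->DB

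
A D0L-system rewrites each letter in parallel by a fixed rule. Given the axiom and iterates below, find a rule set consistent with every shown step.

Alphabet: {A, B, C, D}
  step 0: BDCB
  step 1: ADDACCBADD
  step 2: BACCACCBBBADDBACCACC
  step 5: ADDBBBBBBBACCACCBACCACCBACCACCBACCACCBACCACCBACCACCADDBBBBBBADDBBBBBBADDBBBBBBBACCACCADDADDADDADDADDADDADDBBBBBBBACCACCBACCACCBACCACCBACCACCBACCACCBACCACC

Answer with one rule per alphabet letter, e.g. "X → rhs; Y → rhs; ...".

A->B, B->ADD, C->B, D->ACC

  step 1 ⇒ step 2: ADDACCBADD ⇒ B·ACC·ACC·B·B·B·ADD·B·ACC·ACC
    A ↦ B
    B ↦ ADD
    C ↦ B
    D ↦ ACC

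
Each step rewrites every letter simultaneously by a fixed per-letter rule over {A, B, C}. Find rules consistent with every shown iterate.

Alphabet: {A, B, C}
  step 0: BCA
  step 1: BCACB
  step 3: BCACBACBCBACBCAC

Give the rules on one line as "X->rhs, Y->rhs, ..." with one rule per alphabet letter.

A->B, B->BC, C->AC

  step 0 ⇒ step 1: BCA ⇒ BC·AC·B
    A ↦ B
    B ↦ BC
    C ↦ AC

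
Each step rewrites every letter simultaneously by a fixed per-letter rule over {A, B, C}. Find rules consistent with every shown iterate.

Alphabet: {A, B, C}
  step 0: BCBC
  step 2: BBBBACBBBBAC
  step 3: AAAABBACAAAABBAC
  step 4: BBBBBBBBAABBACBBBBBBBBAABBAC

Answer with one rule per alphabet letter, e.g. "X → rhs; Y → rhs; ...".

  step 3 ⇒ step 4: AAAABBACAAAABBAC ⇒ BB·BB·BB·BB·A·A·BB·AC·BB·BB·BB·BB·A·A·BB·AC
    A ↦ BB
    B ↦ A
    C ↦ AC

A->BB, B->A, C->AC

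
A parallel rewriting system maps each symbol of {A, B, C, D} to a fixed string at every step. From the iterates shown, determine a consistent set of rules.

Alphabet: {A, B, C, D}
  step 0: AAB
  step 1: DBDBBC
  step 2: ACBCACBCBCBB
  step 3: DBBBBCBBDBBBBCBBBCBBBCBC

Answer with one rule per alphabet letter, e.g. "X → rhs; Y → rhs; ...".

A->DB, B->BC, C->BB, D->AC

  step 2 ⇒ step 3: ACBCACBCBCBB ⇒ DB·BB·BC·BB·DB·BB·BC·BB·BC·BB·BC·BC
    A ↦ DB
    B ↦ BC
    C ↦ BB
  step 1 ⇒ step 2: DBDBBC ⇒ AC·BC·AC·BC·BC·BB
    D ↦ AC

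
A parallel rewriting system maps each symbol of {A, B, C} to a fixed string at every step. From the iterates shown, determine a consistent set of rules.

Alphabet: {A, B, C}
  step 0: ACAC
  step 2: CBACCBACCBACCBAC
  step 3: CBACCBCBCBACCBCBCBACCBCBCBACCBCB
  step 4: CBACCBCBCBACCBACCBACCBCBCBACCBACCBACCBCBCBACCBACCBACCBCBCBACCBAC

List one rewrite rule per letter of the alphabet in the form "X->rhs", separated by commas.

A->CB, B->AC, C->CB

  step 3 ⇒ step 4: CBACCBCBCBACCBCBCBACCBCBCBACCBCB ⇒ CB·AC·CB·CB·CB·AC·CB·AC·CB·AC·CB·CB·CB·AC·CB·AC·CB·AC·CB·CB·CB·AC·CB·AC·CB·AC·CB·CB·CB·AC·CB·AC
    A ↦ CB
    B ↦ AC
    C ↦ CB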